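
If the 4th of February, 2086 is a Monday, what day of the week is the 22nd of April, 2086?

Monday

February 2086: 28 − 4 = 24 days remain (2086 is not a leap year, so February has 28 days).
Then March (31): 31 days.
April 1–22, 2086: 22 days.
Total: 24 + 31 + 22 = 77 days.
77 is a multiple of 7, so the 22nd of April, 2086 falls on the same weekday: Monday.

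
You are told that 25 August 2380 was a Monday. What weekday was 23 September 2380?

August 2380: 31 − 25 = 6 days remain.
September 1–23, 2380: 23 days.
Total: 6 + 23 = 29 days.
29 mod 7 = 1, so 1 day after Monday is Tuesday.

Tuesday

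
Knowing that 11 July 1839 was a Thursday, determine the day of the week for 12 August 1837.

Saturday

Count forward from the earlier date (August 12, 1837) to the later (July 11, 1839):
August 12, 1837 → August 12, 1838: 365 days.
August 1838: 31 − 12 = 19 days remain.
Then 10 full months totalling 303 days.
July 1–11, 1839: 11 days.
Residual: 333 days.
Total: 698 days.
698 mod 7 = 5, so 5 days before Thursday is Saturday.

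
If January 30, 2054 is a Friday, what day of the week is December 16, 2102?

Saturday

From January 30, 2054 to January 30, 2102: 48 years, of which 11 contain a Feb 29 — 37×365 + 11×366 = 17531 days.
(2100 is not a leap year (divisible by 100 but not 400).)
January 2102: 31 − 30 = 1 day remains.
Then 10 full months totalling 303 days.
December 1–16, 2102: 16 days.
Residual: 320 days.
Total: 17851 days.
17851 mod 7 = 1, so 1 day after Friday is Saturday.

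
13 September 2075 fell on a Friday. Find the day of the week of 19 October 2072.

Wednesday

Count forward from the earlier date (October 19, 2072) to the later (September 13, 2075):
October 19, 2072 → October 19, 2073: 365 days.
October 19, 2073 → October 19, 2074: 365 days.
October 2074: 31 − 19 = 12 days remain.
Then 10 full months totalling 304 days.
September 1–13, 2075: 13 days.
Residual: 329 days.
Total: 1059 days.
1059 mod 7 = 2, so 2 days before Friday is Wednesday.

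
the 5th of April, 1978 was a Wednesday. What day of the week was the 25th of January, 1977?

Tuesday

Count forward from the earlier date (January 25, 1977) to the later (April 5, 1978):
January 25, 1977 → January 25, 1978: 365 days.
January 1978: 31 − 25 = 6 days remain.
Then February 1978 (28), March (31): 28 + 31 = 59 days.
April 1–5, 1978: 5 days.
Residual: 70 days.
Total: 435 days.
435 mod 7 = 1, so 1 day before Wednesday is Tuesday.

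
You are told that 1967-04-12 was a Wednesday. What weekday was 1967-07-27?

Thursday

April 1967: 30 − 12 = 18 days remain.
Then May (31), June (30): 31 + 30 = 61 days.
July 1–27, 1967: 27 days.
Total: 18 + 61 + 27 = 106 days.
106 mod 7 = 1, so 1 day after Wednesday is Thursday.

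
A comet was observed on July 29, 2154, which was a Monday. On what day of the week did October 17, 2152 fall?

Tuesday

Count forward from the earlier date (October 17, 2152) to the later (July 29, 2154):
Day-of-year of October 17, 2152: 291.
Day-of-year of July 29, 2154: 210.
2152 has 366 days, so 366 − 291 = 75 days remain in 2152.
Full years: 2153: 365. Sum = 365.
Total: 75 + 365 + 210 = 650 days.
650 mod 7 = 6, so 6 days before Monday is Tuesday.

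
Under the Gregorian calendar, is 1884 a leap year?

1884 is a leap year.

Yes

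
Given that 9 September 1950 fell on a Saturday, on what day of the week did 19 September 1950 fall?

Tuesday

Within September 1950: 19 − 9 = 10 days.
10 mod 7 = 3, so 3 days after Saturday is Tuesday.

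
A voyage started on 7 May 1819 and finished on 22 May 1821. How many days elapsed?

Day-of-year of May 7, 1819: 127.
Day-of-year of May 22, 1821: 142.
1819 has 365 days, so 365 − 127 = 238 days remain in 1819.
Full years: 1820: 366. Sum = 366.
Total: 238 + 366 + 142 = 746 days.

746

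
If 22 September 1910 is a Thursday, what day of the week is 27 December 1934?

Thursday

From September 22, 1910 to September 22, 1934: 24 years, of which 6 contain a Feb 29 — 18×365 + 6×366 = 8766 days.
September 1934: 30 − 22 = 8 days remain.
Then October (31), November (30): 31 + 30 = 61 days.
December 1–27, 1934: 27 days.
Residual: 96 days.
Total: 8862 days.
8862 is a multiple of 7, so 27 December 1934 falls on the same weekday: Thursday.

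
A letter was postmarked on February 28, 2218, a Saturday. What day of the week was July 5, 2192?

Count forward from the earlier date (July 5, 2192) to the later (February 28, 2218):
Day-of-year of July 5, 2192: 187.
Day-of-year of February 28, 2218: 59.
2192 has 366 days, so 366 − 187 = 179 days remain in 2192.
Full years 2193–2217: 20 common + 5 leap = 20×365 + 5×366 = 9130 days.
Total: 179 + 9130 + 59 = 9368 days.
9368 mod 7 = 2, so 2 days before Saturday is Thursday.

Thursday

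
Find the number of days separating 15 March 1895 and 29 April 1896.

Day-of-year of March 15, 1895: 74.
Day-of-year of April 29, 1896: 120.
1895 has 365 days, so 365 − 74 = 291 days remain in 1895.
Total: 291 + 120 = 411 days.

411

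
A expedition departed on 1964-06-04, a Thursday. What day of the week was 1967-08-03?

Thursday

Day-of-year of June 4, 1964: 156.
Day-of-year of August 3, 1967: 215.
1964 has 366 days, so 366 − 156 = 210 days remain in 1964.
Full years: 1965: 365; 1966: 365. Sum = 730.
Total: 210 + 730 + 215 = 1155 days.
1155 is a multiple of 7, so 1967-08-03 falls on the same weekday: Thursday.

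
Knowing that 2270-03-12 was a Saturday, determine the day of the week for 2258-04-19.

Count forward from the earlier date (April 19, 2258) to the later (March 12, 2270):
Day-of-year of April 19, 2258: 109.
Day-of-year of March 12, 2270: 71.
2258 has 365 days, so 365 − 109 = 256 days remain in 2258.
Full years 2259–2269: 8 common + 3 leap = 8×365 + 3×366 = 4018 days.
Total: 256 + 4018 + 71 = 4345 days.
4345 mod 7 = 5, so 5 days before Saturday is Monday.

Monday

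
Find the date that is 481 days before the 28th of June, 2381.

the 4th of March, 2380

Count 481 days before June 28, 2381:
Day-of-year of March 4, 2380: 64.
Day-of-year of June 28, 2381: 179.
2380 has 366 days, so 366 − 64 = 302 days remain in 2380.
Total: 302 + 179 = 481 days.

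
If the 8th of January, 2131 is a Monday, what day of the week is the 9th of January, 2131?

Within January 2131: 9 − 8 = 1 day.
1 mod 7 = 1, so 1 day after Monday is Tuesday.

Tuesday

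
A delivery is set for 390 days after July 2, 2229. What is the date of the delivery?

July 27, 2230

Count 390 days after July 2, 2229:
Day-of-year of July 2, 2229: 183.
Day-of-year of July 27, 2230: 208.
2229 has 365 days, so 365 − 183 = 182 days remain in 2229.
Total: 182 + 208 = 390 days.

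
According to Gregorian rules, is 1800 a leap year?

No

1800 is not a leap year (divisible by 100 but not 400).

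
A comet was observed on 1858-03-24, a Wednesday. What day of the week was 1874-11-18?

Day-of-year of March 24, 1858: 83.
Day-of-year of November 18, 1874: 322.
1858 has 365 days, so 365 − 83 = 282 days remain in 1858.
Full years 1859–1873: 11 common + 4 leap = 11×365 + 4×366 = 5479 days.
Total: 282 + 5479 + 322 = 6083 days.
6083 is a multiple of 7, so 1874-11-18 falls on the same weekday: Wednesday.

Wednesday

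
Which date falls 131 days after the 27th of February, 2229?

the 8th of July, 2229

Count 131 days after February 27, 2229:
February 2229: 28 − 27 = 1 day remains (2229 is not a leap year, so February has 28 days).
Then March (31), April (30), May (31), June (30): 31 + 30 + 31 + 30 = 122 days.
July 1–8, 2229: 8 days.
Total: 1 + 122 + 8 = 131 days.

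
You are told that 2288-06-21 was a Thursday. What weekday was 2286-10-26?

Count forward from the earlier date (October 26, 2286) to the later (June 21, 2288):
Day-of-year of October 26, 2286: 299.
Day-of-year of June 21, 2288: 173.
2286 has 365 days, so 365 − 299 = 66 days remain in 2286.
Full years: 2287: 365. Sum = 365.
Total: 66 + 365 + 173 = 604 days.
604 mod 7 = 2, so 2 days before Thursday is Tuesday.

Tuesday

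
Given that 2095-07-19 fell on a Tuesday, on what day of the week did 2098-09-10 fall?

July 19, 2095 → July 19, 2096: 366 days (2096 is a leap year).
July 19, 2096 → July 19, 2097: 365 days.
July 19, 2097 → July 19, 2098: 365 days.
July 2098: 31 − 19 = 12 days remain.
Then August (31): 31 days.
September 1–10, 2098: 10 days.
Residual: 53 days.
Total: 1149 days.
1149 mod 7 = 1, so 1 day after Tuesday is Wednesday.

Wednesday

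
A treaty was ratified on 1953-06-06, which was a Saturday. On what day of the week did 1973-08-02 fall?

Thursday

Day-of-year of June 6, 1953: 157.
Day-of-year of August 2, 1973: 214.
1953 has 365 days, so 365 − 157 = 208 days remain in 1953.
Full years 1954–1972: 14 common + 5 leap = 14×365 + 5×366 = 6940 days.
Total: 208 + 6940 + 214 = 7362 days.
7362 mod 7 = 5, so 5 days after Saturday is Thursday.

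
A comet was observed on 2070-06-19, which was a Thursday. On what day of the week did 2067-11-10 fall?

Thursday

Count forward from the earlier date (November 10, 2067) to the later (June 19, 2070):
Day-of-year of November 10, 2067: 314.
Day-of-year of June 19, 2070: 170.
2067 has 365 days, so 365 − 314 = 51 days remain in 2067.
Full years: 2068: 366; 2069: 365. Sum = 731.
Total: 51 + 731 + 170 = 952 days.
952 is a multiple of 7, so 2067-11-10 falls on the same weekday: Thursday.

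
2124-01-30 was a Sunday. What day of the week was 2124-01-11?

Count forward from the earlier date (January 11, 2124) to the later (January 30, 2124):
Within January 2124: 30 − 11 = 19 days.
19 mod 7 = 5, so 5 days before Sunday is Tuesday.

Tuesday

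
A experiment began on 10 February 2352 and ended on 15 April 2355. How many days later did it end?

Day-of-year of February 10, 2352: 41.
Day-of-year of April 15, 2355: 105.
2352 has 366 days, so 366 − 41 = 325 days remain in 2352.
Full years: 2353: 365; 2354: 365. Sum = 730.
Total: 325 + 730 + 105 = 1160 days.

1160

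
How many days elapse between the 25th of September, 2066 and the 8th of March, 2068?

September 2066: 30 − 25 = 5 days remain.
Then 17 full months totalling 517 days.
March 1–8, 2068: 8 days.
Total: 5 + 517 + 8 = 530 days.

530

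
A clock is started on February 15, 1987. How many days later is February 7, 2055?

From February 15, 1987 to February 15, 2054: 67 years, of which 17 contain a Feb 29 — 50×365 + 17×366 = 24472 days.
(2000 is a leap year (divisible by 400).)
February 2054: 28 − 15 = 13 days remain (2054 is not a leap year, so February has 28 days).
Then 11 full months totalling 337 days.
February 1–7, 2055: 7 days (2055 is not a leap year).
Residual: 357 days.
Total: 24829 days.

24829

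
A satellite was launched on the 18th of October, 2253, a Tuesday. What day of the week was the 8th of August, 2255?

October 2253: 31 − 18 = 13 days remain.
Then 21 full months totalling 638 days.
August 1–8, 2255: 8 days.
Total: 13 + 638 + 8 = 659 days.
659 mod 7 = 1, so 1 day after Tuesday is Wednesday.

Wednesday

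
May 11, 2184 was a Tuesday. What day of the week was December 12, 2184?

May 2184: 31 − 11 = 20 days remain.
Then June (30), July (31), August (31), September (30), October (31), November (30): 30 + 31 + 31 + 30 + 31 + 30 = 183 days.
December 1–12, 2184: 12 days.
Total: 20 + 183 + 12 = 215 days.
215 mod 7 = 5, so 5 days after Tuesday is Sunday.

Sunday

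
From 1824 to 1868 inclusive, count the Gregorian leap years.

12

Years divisible by 4 in [1824, 1868]: 1824, 1828, 1832, 1836, 1840, 1844, 1848, 1852, 1856, 1860, 1864, 1868.
No century exceptions apply. Count: 12.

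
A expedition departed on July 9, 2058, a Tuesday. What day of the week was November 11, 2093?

From July 9, 2058 to July 9, 2093: 35 years, of which 9 contain a Feb 29 — 26×365 + 9×366 = 12784 days.
July 2093: 31 − 9 = 22 days remain.
Then August (31), September (30), October (31): 31 + 30 + 31 = 92 days.
November 1–11, 2093: 11 days.
Residual: 125 days.
Total: 12909 days.
12909 mod 7 = 1, so 1 day after Tuesday is Wednesday.

Wednesday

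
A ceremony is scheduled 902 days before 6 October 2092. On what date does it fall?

18 April 2090

Count 902 days before October 6, 2092:
Day-of-year of April 18, 2090: 108.
Day-of-year of October 6, 2092: 280.
2090 has 365 days, so 365 − 108 = 257 days remain in 2090.
Full years: 2091: 365. Sum = 365.
Total: 257 + 365 + 280 = 902 days.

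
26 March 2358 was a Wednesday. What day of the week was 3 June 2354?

Count forward from the earlier date (June 3, 2354) to the later (March 26, 2358):
June 3, 2354 → June 3, 2355: 365 days.
June 3, 2355 → June 3, 2356: 366 days (2356 is a leap year).
June 3, 2356 → June 3, 2357: 365 days.
June 2357: 30 − 3 = 27 days remain.
Then July (31), August (31), September (30), October (31), November (30), December (31), January (31), February 2358 (28): 31 + 31 + 30 + 31 + 30 + 31 + 31 + 28 = 243 days.
March 1–26, 2358: 26 days.
Residual: 296 days.
Total: 1392 days.
1392 mod 7 = 6, so 6 days before Wednesday is Thursday.

Thursday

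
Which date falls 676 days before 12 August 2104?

6 October 2102

Count 676 days before August 12, 2104:
October 6, 2102 → October 6, 2103: 365 days.
October 2103: 31 − 6 = 25 days remain.
Then 9 full months totalling 274 days.
August 1–12, 2104: 12 days.
Residual: 311 days.
Total: 676 days.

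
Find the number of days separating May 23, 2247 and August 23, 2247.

92

May 2247: 31 − 23 = 8 days remain.
Then June (30), July (31): 30 + 31 = 61 days.
August 1–23, 2247: 23 days.
Total: 8 + 61 + 23 = 92 days.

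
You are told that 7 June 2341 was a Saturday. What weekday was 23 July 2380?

From June 7, 2341 to June 7, 2380: 39 years, of which 10 contain a Feb 29 — 29×365 + 10×366 = 14245 days.
June 2380: 30 − 7 = 23 days remain.
July 1–23, 2380: 23 days.
Residual: 46 days.
Total: 14291 days.
14291 mod 7 = 4, so 4 days after Saturday is Wednesday.

Wednesday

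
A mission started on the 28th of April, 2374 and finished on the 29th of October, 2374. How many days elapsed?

April 2374: 30 − 28 = 2 days remain.
Then May (31), June (30), July (31), August (31), September (30): 31 + 30 + 31 + 31 + 30 = 153 days.
October 1–29, 2374: 29 days.
Total: 2 + 153 + 29 = 184 days.

184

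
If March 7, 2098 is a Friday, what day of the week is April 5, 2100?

March 2098: 31 − 7 = 24 days remain.
Then 24 full months totalling 730 days.
April 1–5, 2100: 5 days.
Total: 24 + 730 + 5 = 759 days.
759 mod 7 = 3, so 3 days after Friday is Monday.

Monday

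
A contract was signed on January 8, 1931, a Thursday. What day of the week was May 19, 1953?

Tuesday

From January 8, 1931 to January 8, 1953: 22 years, of which 6 contain a Feb 29 — 16×365 + 6×366 = 8036 days.
January 1953: 31 − 8 = 23 days remain.
Then February 1953 (28), March (31), April (30): 28 + 31 + 30 = 89 days.
May 1–19, 1953: 19 days.
Residual: 131 days.
Total: 8167 days.
8167 mod 7 = 5, so 5 days after Thursday is Tuesday.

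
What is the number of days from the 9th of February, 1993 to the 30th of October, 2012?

7203

From February 9, 1993 to February 9, 2012: 19 years, of which 4 contain a Feb 29 — 15×365 + 4×366 = 6939 days.
(2000 is a leap year (divisible by 400).)
February 2012: 29 − 9 = 20 days remain (2012 is a leap year, so February has 29 days).
Then March (31), April (30), May (31), June (30), July (31), August (31), September (30): 31 + 30 + 31 + 30 + 31 + 31 + 30 = 214 days.
October 1–30, 2012: 30 days.
Residual: 264 days.
Total: 7203 days.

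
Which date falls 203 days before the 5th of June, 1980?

the 15th of November, 1979

Count 203 days before June 5, 1980:
November 1979: 30 − 15 = 15 days remain.
Then December (31), January (31), February 1980 (29), March (31), April (30), May (31): 31 + 31 + 29 + 31 + 30 + 31 = 183 days.
June 1–5, 1980: 5 days.
Residual: 203 days.
Total: 203 days.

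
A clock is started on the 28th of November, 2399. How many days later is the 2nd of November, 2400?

340

Day-of-year of November 28, 2399: 332.
Day-of-year of November 2, 2400: 307.
2399 has 365 days, so 365 − 332 = 33 days remain in 2399.
Total: 33 + 307 = 340 days.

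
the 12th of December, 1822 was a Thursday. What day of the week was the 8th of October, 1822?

Tuesday

Count forward from the earlier date (October 8, 1822) to the later (December 12, 1822):
October 1822: 31 − 8 = 23 days remain.
Then November (30): 30 days.
December 1–12, 1822: 12 days.
Total: 23 + 30 + 12 = 65 days.
65 mod 7 = 2, so 2 days before Thursday is Tuesday.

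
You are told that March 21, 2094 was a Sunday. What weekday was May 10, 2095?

March 21, 2094 → March 21, 2095: 365 days.
March 2095: 31 − 21 = 10 days remain.
Then April (30): 30 days.
May 1–10, 2095: 10 days.
Residual: 50 days.
Total: 415 days.
415 mod 7 = 2, so 2 days after Sunday is Tuesday.

Tuesday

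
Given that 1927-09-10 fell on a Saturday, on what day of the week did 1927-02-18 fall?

Friday

Count forward from the earlier date (February 18, 1927) to the later (September 10, 1927):
February 1927: 28 − 18 = 10 days remain (1927 is not a leap year, so February has 28 days).
Then March (31), April (30), May (31), June (30), July (31), August (31): 31 + 30 + 31 + 30 + 31 + 31 = 184 days.
September 1–10, 1927: 10 days.
Total: 10 + 184 + 10 = 204 days.
204 mod 7 = 1, so 1 day before Saturday is Friday.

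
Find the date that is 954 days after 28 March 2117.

7 November 2119

Count 954 days after March 28, 2117:
March 28, 2117 → March 28, 2118: 365 days.
March 28, 2118 → March 28, 2119: 365 days.
March 2119: 31 − 28 = 3 days remain.
Then April (30), May (31), June (30), July (31), August (31), September (30), October (31): 30 + 31 + 30 + 31 + 31 + 30 + 31 = 214 days.
November 1–7, 2119: 7 days.
Residual: 224 days.
Total: 954 days.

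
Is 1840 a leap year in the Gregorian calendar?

1840 is a leap year.

Yes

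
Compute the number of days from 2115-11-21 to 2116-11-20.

365

November 2115: 30 − 21 = 9 days remain.
Then 11 full months totalling 336 days.
November 1–20, 2116: 20 days.
Residual: 365 days.
Total: 365 days.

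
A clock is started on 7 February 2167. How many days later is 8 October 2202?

From February 7, 2167 to February 7, 2202: 35 years, of which 8 contain a Feb 29 — 27×365 + 8×366 = 12783 days.
(2200 is not a leap year (divisible by 100 but not 400).)
February 2202: 28 − 7 = 21 days remain (2202 is not a leap year, so February has 28 days).
Then March (31), April (30), May (31), June (30), July (31), August (31), September (30): 31 + 30 + 31 + 30 + 31 + 31 + 30 = 214 days.
October 1–8, 2202: 8 days.
Residual: 243 days.
Total: 13026 days.

13026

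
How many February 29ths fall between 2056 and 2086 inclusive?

Years divisible by 4 in [2056, 2086]: 2056, 2060, 2064, 2068, 2072, 2076, 2080, 2084.
No century exceptions apply. Count: 8.

8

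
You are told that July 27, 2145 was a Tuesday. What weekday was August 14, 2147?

Monday

July 2145: 31 − 27 = 4 days remain.
Then 24 full months totalling 730 days.
August 1–14, 2147: 14 days.
Total: 4 + 730 + 14 = 748 days.
748 mod 7 = 6, so 6 days after Tuesday is Monday.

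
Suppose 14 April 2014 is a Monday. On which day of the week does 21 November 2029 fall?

Day-of-year of April 14, 2014: 104.
Day-of-year of November 21, 2029: 325.
2014 has 365 days, so 365 − 104 = 261 days remain in 2014.
Full years 2015–2028: 10 common + 4 leap = 10×365 + 4×366 = 5114 days.
Total: 261 + 5114 + 325 = 5700 days.
5700 mod 7 = 2, so 2 days after Monday is Wednesday.

Wednesday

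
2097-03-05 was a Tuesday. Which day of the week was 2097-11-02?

March 2097: 31 − 5 = 26 days remain.
Then April (30), May (31), June (30), July (31), August (31), September (30), October (31): 30 + 31 + 30 + 31 + 31 + 30 + 31 = 214 days.
November 1–2, 2097: 2 days.
Total: 26 + 214 + 2 = 242 days.
242 mod 7 = 4, so 4 days after Tuesday is Saturday.

Saturday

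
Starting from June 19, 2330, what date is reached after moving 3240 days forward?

May 3, 2339

Count 3240 days after June 19, 2330:
Day-of-year of June 19, 2330: 170.
Day-of-year of May 3, 2339: 123.
2330 has 365 days, so 365 − 170 = 195 days remain in 2330.
Full years 2331–2338: 6 common + 2 leap = 6×365 + 2×366 = 2922 days.
Total: 195 + 2922 + 123 = 3240 days.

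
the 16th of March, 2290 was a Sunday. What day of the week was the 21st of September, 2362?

Friday

From March 16, 2290 to March 16, 2362: 72 years, of which 17 contain a Feb 29 — 55×365 + 17×366 = 26297 days.
(2300 is not a leap year (divisible by 100 but not 400).)
March 2362: 31 − 16 = 15 days remain.
Then April (30), May (31), June (30), July (31), August (31): 30 + 31 + 30 + 31 + 31 = 153 days.
September 1–21, 2362: 21 days.
Residual: 189 days.
Total: 26486 days.
26486 mod 7 = 5, so 5 days after Sunday is Friday.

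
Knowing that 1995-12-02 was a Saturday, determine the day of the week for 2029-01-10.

Wednesday

From December 2, 1995 to December 2, 2028: 33 years, of which 9 contain a Feb 29 — 24×365 + 9×366 = 12054 days.
(2000 is a leap year (divisible by 400).)
December 2028: 31 − 2 = 29 days remain.
January 1–10, 2029: 10 days.
Residual: 39 days.
Total: 12093 days.
12093 mod 7 = 4, so 4 days after Saturday is Wednesday.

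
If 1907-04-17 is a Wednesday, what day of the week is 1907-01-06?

Sunday

Count forward from the earlier date (January 6, 1907) to the later (April 17, 1907):
January 1907: 31 − 6 = 25 days remain.
Then February 1907 (28), March (31): 28 + 31 = 59 days.
April 1–17, 1907: 17 days.
Total: 25 + 59 + 17 = 101 days.
101 mod 7 = 3, so 3 days before Wednesday is Sunday.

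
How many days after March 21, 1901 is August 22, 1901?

154

March 1901: 31 − 21 = 10 days remain.
Then April (30), May (31), June (30), July (31): 30 + 31 + 30 + 31 = 122 days.
August 1–22, 1901: 22 days.
Total: 10 + 122 + 22 = 154 days.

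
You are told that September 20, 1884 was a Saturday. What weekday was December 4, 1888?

Tuesday

Day-of-year of September 20, 1884: 264.
Day-of-year of December 4, 1888: 339.
1884 has 366 days, so 366 − 264 = 102 days remain in 1884.
Full years: 1885: 365; 1886: 365; 1887: 365. Sum = 1095.
Total: 102 + 1095 + 339 = 1536 days.
1536 mod 7 = 3, so 3 days after Saturday is Tuesday.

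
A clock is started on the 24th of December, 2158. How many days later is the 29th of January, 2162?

Day-of-year of December 24, 2158: 358.
Day-of-year of January 29, 2162: 29.
2158 has 365 days, so 365 − 358 = 7 days remain in 2158.
Full years: 2159: 365; 2160: 366; 2161: 365. Sum = 1096.
Total: 7 + 1096 + 29 = 1132 days.

1132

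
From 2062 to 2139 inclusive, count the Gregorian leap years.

Years divisible by 4: 2064, 2068, …, 2136 — 19 in all.
Of these, 2100 is divisible by 100 but not 400, so not leap.
Leap years: 19 − 1 = 18.

18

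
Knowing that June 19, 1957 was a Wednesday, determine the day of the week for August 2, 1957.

June 1957: 30 − 19 = 11 days remain.
Then July (31): 31 days.
August 1–2, 1957: 2 days.
Total: 11 + 31 + 2 = 44 days.
44 mod 7 = 2, so 2 days after Wednesday is Friday.

Friday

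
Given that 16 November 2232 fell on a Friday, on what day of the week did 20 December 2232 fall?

Thursday

November 2232: 30 − 16 = 14 days remain.
December 1–20, 2232: 20 days.
Total: 14 + 20 = 34 days.
34 mod 7 = 6, so 6 days after Friday is Thursday.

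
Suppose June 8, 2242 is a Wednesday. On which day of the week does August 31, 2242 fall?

June 2242: 30 − 8 = 22 days remain.
Then July (31): 31 days.
August 1–31, 2242: 31 days.
Total: 22 + 31 + 31 = 84 days.
84 is a multiple of 7, so August 31, 2242 falls on the same weekday: Wednesday.

Wednesday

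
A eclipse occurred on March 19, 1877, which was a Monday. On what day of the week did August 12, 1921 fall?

Friday

From March 19, 1877 to March 19, 1921: 44 years, of which 10 contain a Feb 29 — 34×365 + 10×366 = 16070 days.
(1900 is not a leap year (divisible by 100 but not 400).)
March 1921: 31 − 19 = 12 days remain.
Then April (30), May (31), June (30), July (31): 30 + 31 + 30 + 31 = 122 days.
August 1–12, 1921: 12 days.
Residual: 146 days.
Total: 16216 days.
16216 mod 7 = 4, so 4 days after Monday is Friday.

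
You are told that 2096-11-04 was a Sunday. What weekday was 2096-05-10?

Thursday

Count forward from the earlier date (May 10, 2096) to the later (November 4, 2096):
May 2096: 31 − 10 = 21 days remain.
Then June (30), July (31), August (31), September (30), October (31): 30 + 31 + 31 + 30 + 31 = 153 days.
November 1–4, 2096: 4 days.
Total: 21 + 153 + 4 = 178 days.
178 mod 7 = 3, so 3 days before Sunday is Thursday.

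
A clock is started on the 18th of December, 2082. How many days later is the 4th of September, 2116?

12313

From December 18, 2082 to December 18, 2115: 33 years, of which 7 contain a Feb 29 — 26×365 + 7×366 = 12052 days.
(2100 is not a leap year (divisible by 100 but not 400).)
December 2115: 31 − 18 = 13 days remain.
Then January (31), February 2116 (29), March (31), April (30), May (31), June (30), July (31), August (31): 31 + 29 + 31 + 30 + 31 + 30 + 31 + 31 = 244 days.
September 1–4, 2116: 4 days.
Residual: 261 days.
Total: 12313 days.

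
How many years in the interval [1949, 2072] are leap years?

31

Years divisible by 4: 1952, 1956, …, 2072 — 31 in all.
2000 is divisible by 400, so still leap.
No century exceptions apply. Count: 31.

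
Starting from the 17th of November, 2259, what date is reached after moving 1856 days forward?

the 16th of December, 2264

Count 1856 days after November 17, 2259:
Day-of-year of November 17, 2259: 321.
Day-of-year of December 16, 2264: 351.
2259 has 365 days, so 365 − 321 = 44 days remain in 2259.
Full years: 2260: 366; 2261: 365; 2262: 365; 2263: 365. Sum = 1461.
Total: 44 + 1461 + 351 = 1856 days.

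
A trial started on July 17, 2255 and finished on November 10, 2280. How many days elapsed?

9248

Day-of-year of July 17, 2255: 198.
Day-of-year of November 10, 2280: 315.
2255 has 365 days, so 365 − 198 = 167 days remain in 2255.
Full years 2256–2279: 18 common + 6 leap = 18×365 + 6×366 = 8766 days.
Total: 167 + 8766 + 315 = 9248 days.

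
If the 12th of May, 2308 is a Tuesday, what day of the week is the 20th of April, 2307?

Count forward from the earlier date (April 20, 2307) to the later (May 12, 2308):
April 2307: 30 − 20 = 10 days remain.
Then 12 full months totalling 366 days.
May 1–12, 2308: 12 days.
Total: 10 + 366 + 12 = 388 days.
388 mod 7 = 3, so 3 days before Tuesday is Saturday.

Saturday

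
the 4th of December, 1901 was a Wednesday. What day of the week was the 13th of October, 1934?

Saturday

From December 4, 1901 to December 4, 1933: 32 years, of which 8 contain a Feb 29 — 24×365 + 8×366 = 11688 days.
December 1933: 31 − 4 = 27 days remain.
Then 9 full months totalling 273 days.
October 1–13, 1934: 13 days.
Residual: 313 days.
Total: 12001 days.
12001 mod 7 = 3, so 3 days after Wednesday is Saturday.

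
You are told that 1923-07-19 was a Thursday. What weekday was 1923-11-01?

July 1923: 31 − 19 = 12 days remain.
Then August (31), September (30), October (31): 31 + 30 + 31 = 92 days.
November 1, 1923: 1 day.
Total: 12 + 92 + 1 = 105 days.
105 is a multiple of 7, so 1923-11-01 falls on the same weekday: Thursday.

Thursday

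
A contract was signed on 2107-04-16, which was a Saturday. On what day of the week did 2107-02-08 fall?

Count forward from the earlier date (February 8, 2107) to the later (April 16, 2107):
February 2107: 28 − 8 = 20 days remain (2107 is not a leap year, so February has 28 days).
Then March (31): 31 days.
April 1–16, 2107: 16 days.
Total: 20 + 31 + 16 = 67 days.
67 mod 7 = 4, so 4 days before Saturday is Tuesday.

Tuesday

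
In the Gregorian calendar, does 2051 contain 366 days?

2051 is not a leap year.

No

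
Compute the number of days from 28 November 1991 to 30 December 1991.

32

November 1991: 30 − 28 = 2 days remain.
December 1–30, 1991: 30 days.
Total: 2 + 30 = 32 days.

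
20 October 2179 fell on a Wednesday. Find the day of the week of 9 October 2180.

Monday

Day-of-year of October 20, 2179: 293.
Day-of-year of October 9, 2180: 283.
2179 has 365 days, so 365 − 293 = 72 days remain in 2179.
Total: 72 + 283 = 355 days.
355 mod 7 = 5, so 5 days after Wednesday is Monday.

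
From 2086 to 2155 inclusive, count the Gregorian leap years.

Years divisible by 4: 2088, 2092, …, 2152 — 17 in all.
Of these, 2100 is divisible by 100 but not 400, so not leap.
Leap years: 17 − 1 = 16.

16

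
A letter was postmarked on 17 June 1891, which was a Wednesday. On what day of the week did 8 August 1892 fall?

June 17, 1891 → June 17, 1892: 366 days (1892 is a leap year).
June 1892: 30 − 17 = 13 days remain.
Then July (31): 31 days.
August 1–8, 1892: 8 days.
Residual: 52 days.
Total: 418 days.
418 mod 7 = 5, so 5 days after Wednesday is Monday.

Monday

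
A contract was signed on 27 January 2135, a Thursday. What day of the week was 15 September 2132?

Count forward from the earlier date (September 15, 2132) to the later (January 27, 2135):
Day-of-year of September 15, 2132: 259.
Day-of-year of January 27, 2135: 27.
2132 has 366 days, so 366 − 259 = 107 days remain in 2132.
Full years: 2133: 365; 2134: 365. Sum = 730.
Total: 107 + 730 + 27 = 864 days.
864 mod 7 = 3, so 3 days before Thursday is Monday.

Monday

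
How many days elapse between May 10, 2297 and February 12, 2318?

7582

Day-of-year of May 10, 2297: 130.
Day-of-year of February 12, 2318: 43.
2297 has 365 days, so 365 − 130 = 235 days remain in 2297.
Full years 2298–2317: 16 common + 4 leap = 16×365 + 4×366 = 7304 days.
Total: 235 + 7304 + 43 = 7582 days.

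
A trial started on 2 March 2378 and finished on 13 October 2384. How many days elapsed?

2417

March 2, 2378 → March 2, 2379: 365 days.
March 2, 2379 → March 2, 2380: 366 days (2380 is a leap year).
March 2, 2380 → March 2, 2381: 365 days.
March 2, 2381 → March 2, 2382: 365 days.
March 2, 2382 → March 2, 2383: 365 days.
March 2, 2383 → March 2, 2384: 366 days (2384 is a leap year).
March 2384: 31 − 2 = 29 days remain.
Then April (30), May (31), June (30), July (31), August (31), September (30): 30 + 31 + 30 + 31 + 31 + 30 = 183 days.
October 1–13, 2384: 13 days.
Residual: 225 days.
Total: 2417 days.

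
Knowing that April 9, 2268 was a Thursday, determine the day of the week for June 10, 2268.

April 2268: 30 − 9 = 21 days remain.
Then May (31): 31 days.
June 1–10, 2268: 10 days.
Total: 21 + 31 + 10 = 62 days.
62 mod 7 = 6, so 6 days after Thursday is Wednesday.

Wednesday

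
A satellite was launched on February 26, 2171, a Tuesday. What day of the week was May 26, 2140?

Thursday

Count forward from the earlier date (May 26, 2140) to the later (February 26, 2171):
Day-of-year of May 26, 2140: 147.
Day-of-year of February 26, 2171: 57.
2140 has 366 days, so 366 − 147 = 219 days remain in 2140.
Full years 2141–2170: 23 common + 7 leap = 23×365 + 7×366 = 10957 days.
Total: 219 + 10957 + 57 = 11233 days.
11233 mod 7 = 5, so 5 days before Tuesday is Thursday.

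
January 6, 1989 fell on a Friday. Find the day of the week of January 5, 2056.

Day-of-year of January 6, 1989: 6.
Day-of-year of January 5, 2056: 5.
1989 has 365 days, so 365 − 6 = 359 days remain in 1989.
Full years 1990–2055: 50 common + 16 leap = 50×365 + 16×366 = 24106 days.
Total: 359 + 24106 + 5 = 24470 days.
24470 mod 7 = 5, so 5 days after Friday is Wednesday.

Wednesday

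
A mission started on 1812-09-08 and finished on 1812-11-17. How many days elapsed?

70

September 1812: 30 − 8 = 22 days remain.
Then October (31): 31 days.
November 1–17, 1812: 17 days.
Total: 22 + 31 + 17 = 70 days.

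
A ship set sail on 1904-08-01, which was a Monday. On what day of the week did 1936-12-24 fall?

From August 1, 1904 to August 1, 1936: 32 years, of which 8 contain a Feb 29 — 24×365 + 8×366 = 11688 days.
August 1936: 31 − 1 = 30 days remain.
Then September (30), October (31), November (30): 30 + 31 + 30 = 91 days.
December 1–24, 1936: 24 days.
Residual: 145 days.
Total: 11833 days.
11833 mod 7 = 3, so 3 days after Monday is Thursday.

Thursday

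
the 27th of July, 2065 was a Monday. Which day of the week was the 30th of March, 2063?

Friday

Count forward from the earlier date (March 30, 2063) to the later (July 27, 2065):
Day-of-year of March 30, 2063: 89.
Day-of-year of July 27, 2065: 208.
2063 has 365 days, so 365 − 89 = 276 days remain in 2063.
Full years: 2064: 366. Sum = 366.
Total: 276 + 366 + 208 = 850 days.
850 mod 7 = 3, so 3 days before Monday is Friday.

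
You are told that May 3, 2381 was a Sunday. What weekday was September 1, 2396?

From May 3, 2381 to May 3, 2396: 15 years, of which 4 contain a Feb 29 — 11×365 + 4×366 = 5479 days.
May 2396: 31 − 3 = 28 days remain.
Then June (30), July (31), August (31): 30 + 31 + 31 = 92 days.
September 1, 2396: 1 day.
Residual: 121 days.
Total: 5600 days.
5600 is a multiple of 7, so September 1, 2396 falls on the same weekday: Sunday.

Sunday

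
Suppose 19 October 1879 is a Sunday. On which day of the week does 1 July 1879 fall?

Tuesday

Count forward from the earlier date (July 1, 1879) to the later (October 19, 1879):
July 1879: 31 − 1 = 30 days remain.
Then August (31), September (30): 31 + 30 = 61 days.
October 1–19, 1879: 19 days.
Total: 30 + 61 + 19 = 110 days.
110 mod 7 = 5, so 5 days before Sunday is Tuesday.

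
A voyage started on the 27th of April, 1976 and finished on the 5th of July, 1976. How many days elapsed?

April 1976: 30 − 27 = 3 days remain.
Then May (31), June (30): 31 + 30 = 61 days.
July 1–5, 1976: 5 days.
Total: 3 + 61 + 5 = 69 days.

69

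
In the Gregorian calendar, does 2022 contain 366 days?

2022 is not a leap year.

No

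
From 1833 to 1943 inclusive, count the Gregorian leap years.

Years divisible by 4: 1836, 1840, …, 1940 — 27 in all.
Of these, 1900 is divisible by 100 but not 400, so not leap.
Leap years: 27 − 1 = 26.

26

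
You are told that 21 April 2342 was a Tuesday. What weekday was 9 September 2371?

Day-of-year of April 21, 2342: 111.
Day-of-year of September 9, 2371: 252.
2342 has 365 days, so 365 − 111 = 254 days remain in 2342.
Full years 2343–2370: 21 common + 7 leap = 21×365 + 7×366 = 10227 days.
Total: 254 + 10227 + 252 = 10733 days.
10733 mod 7 = 2, so 2 days after Tuesday is Thursday.

Thursday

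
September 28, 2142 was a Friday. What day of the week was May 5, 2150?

Tuesday

Day-of-year of September 28, 2142: 271.
Day-of-year of May 5, 2150: 125.
2142 has 365 days, so 365 − 271 = 94 days remain in 2142.
Full years 2143–2149: 5 common + 2 leap = 5×365 + 2×366 = 2557 days.
Total: 94 + 2557 + 125 = 2776 days.
2776 mod 7 = 4, so 4 days after Friday is Tuesday.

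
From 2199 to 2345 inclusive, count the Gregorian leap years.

35

Years divisible by 4: 2200, 2204, …, 2344 — 37 in all.
Of these, 2200, 2300 are divisible by 100 but not 400, so not leap.
Leap years: 37 − 2 = 35.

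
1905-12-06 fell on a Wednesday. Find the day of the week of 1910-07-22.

December 6, 1905 → December 6, 1906: 365 days.
December 6, 1906 → December 6, 1907: 365 days.
December 6, 1907 → December 6, 1908: 366 days (1908 is a leap year).
December 6, 1908 → December 6, 1909: 365 days.
December 1909: 31 − 6 = 25 days remain.
Then January (31), February 1910 (28), March (31), April (30), May (31), June (30): 31 + 28 + 31 + 30 + 31 + 30 = 181 days.
July 1–22, 1910: 22 days.
Residual: 228 days.
Total: 1689 days.
1689 mod 7 = 2, so 2 days after Wednesday is Friday.

Friday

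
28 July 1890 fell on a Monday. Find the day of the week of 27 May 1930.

From July 28, 1890 to July 28, 1929: 39 years, of which 9 contain a Feb 29 — 30×365 + 9×366 = 14244 days.
(1900 is not a leap year (divisible by 100 but not 400).)
July 1929: 31 − 28 = 3 days remain.
Then 9 full months totalling 273 days.
May 1–27, 1930: 27 days.
Residual: 303 days.
Total: 14547 days.
14547 mod 7 = 1, so 1 day after Monday is Tuesday.

Tuesday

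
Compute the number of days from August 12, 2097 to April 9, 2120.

8275

Day-of-year of August 12, 2097: 224.
Day-of-year of April 9, 2120: 100.
2097 has 365 days, so 365 − 224 = 141 days remain in 2097.
Full years 2098–2119: 18 common + 4 leap = 18×365 + 4×366 = 8034 days.
Total: 141 + 8034 + 100 = 8275 days.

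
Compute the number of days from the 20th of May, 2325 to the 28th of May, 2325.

Within May 2325: 28 − 20 = 8 days.

8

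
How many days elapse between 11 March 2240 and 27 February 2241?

Day-of-year of March 11, 2240: 71.
Day-of-year of February 27, 2241: 58.
2240 has 366 days, so 366 − 71 = 295 days remain in 2240.
Total: 295 + 58 = 353 days.

353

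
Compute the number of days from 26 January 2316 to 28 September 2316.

January 2316: 31 − 26 = 5 days remain.
Then February 2316 (29), March (31), April (30), May (31), June (30), July (31), August (31): 29 + 31 + 30 + 31 + 30 + 31 + 31 = 213 days.
September 1–28, 2316: 28 days.
Total: 5 + 213 + 28 = 246 days.

246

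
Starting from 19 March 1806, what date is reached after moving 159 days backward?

11 October 1805

Count 159 days before March 19, 1806:
October 1805: 31 − 11 = 20 days remain.
Then November (30), December (31), January (31), February 1806 (28): 30 + 31 + 31 + 28 = 120 days.
March 1–19, 1806: 19 days.
Total: 20 + 120 + 19 = 159 days.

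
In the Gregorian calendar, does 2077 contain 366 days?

No

2077 is not a leap year.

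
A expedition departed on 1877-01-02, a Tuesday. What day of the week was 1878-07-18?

January 2, 1877 → January 2, 1878: 365 days.
January 1878: 31 − 2 = 29 days remain.
Then February 1878 (28), March (31), April (30), May (31), June (30): 28 + 31 + 30 + 31 + 30 = 150 days.
July 1–18, 1878: 18 days.
Residual: 197 days.
Total: 562 days.
562 mod 7 = 2, so 2 days after Tuesday is Thursday.

Thursday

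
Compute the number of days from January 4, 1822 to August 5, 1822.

January 1822: 31 − 4 = 27 days remain.
Then February 1822 (28), March (31), April (30), May (31), June (30), July (31): 28 + 31 + 30 + 31 + 30 + 31 = 181 days.
August 1–5, 1822: 5 days.
Total: 27 + 181 + 5 = 213 days.

213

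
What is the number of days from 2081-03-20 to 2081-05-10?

51

March 2081: 31 − 20 = 11 days remain.
Then April (30): 30 days.
May 1–10, 2081: 10 days.
Total: 11 + 30 + 10 = 51 days.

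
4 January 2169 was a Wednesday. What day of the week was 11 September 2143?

Wednesday

Count forward from the earlier date (September 11, 2143) to the later (January 4, 2169):
From September 11, 2143 to September 11, 2168: 25 years, of which 7 contain a Feb 29 — 18×365 + 7×366 = 9132 days.
September 2168: 30 − 11 = 19 days remain.
Then October (31), November (30), December (31): 31 + 30 + 31 = 92 days.
January 1–4, 2169: 4 days.
Residual: 115 days.
Total: 9247 days.
9247 is a multiple of 7, so 11 September 2143 falls on the same weekday: Wednesday.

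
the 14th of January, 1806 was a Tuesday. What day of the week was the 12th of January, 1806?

Sunday

Count forward from the earlier date (January 12, 1806) to the later (January 14, 1806):
Within January 1806: 14 − 12 = 2 days.
2 mod 7 = 2, so 2 days before Tuesday is Sunday.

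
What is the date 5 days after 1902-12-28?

1903-01-02

Count 5 days after December 28, 1902:
December 1902: 31 − 28 = 3 days remain.
January 1–2, 1903: 2 days.
Total: 3 + 2 = 5 days.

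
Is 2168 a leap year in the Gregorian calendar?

2168 is a leap year.

Yes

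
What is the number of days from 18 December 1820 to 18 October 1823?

1034

December 18, 1820 → December 18, 1821: 365 days.
December 18, 1821 → December 18, 1822: 365 days.
December 1822: 31 − 18 = 13 days remain.
Then 9 full months totalling 273 days.
October 1–18, 1823: 18 days.
Residual: 304 days.
Total: 1034 days.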